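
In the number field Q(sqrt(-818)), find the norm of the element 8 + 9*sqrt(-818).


N(a + b*sqrt(d)) = a^2 - d*b^2
= (8)^2 - (-818)*(9)^2
= 64 + 66258
= 66322

66322


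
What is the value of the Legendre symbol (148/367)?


p = 367 is prime, so compute (148/367) with the reciprocity algorithm (Jacobi-symbol steps: pull out 2s via (2/n), flip via reciprocity, reduce):
  pull out 2: (2/367) = +1  (since 367 mod 8 = 7)
  pull out 2: (2/367) = +1  (since 367 mod 8 = 7)
  reciprocity: (37/367) -> +(367/37)
  reduce: (34/37)
  pull out 2: (2/37) = -1  (since 37 mod 8 = 5)
  reciprocity: (17/37) -> +(37/17)
  reduce: (3/17)
  reciprocity: (3/17) -> +(17/3)
  reduce: (2/3)
  pull out 2: (2/3) = -1  (since 3 mod 8 = 3)
  (1/3) = 1
Product of signs = 1
(148/367) = 1

1


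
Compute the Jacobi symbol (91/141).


Compute (91/141) via quadratic reciprocity:
  reciprocity: (91/141) -> +(141/91)
  reduce: (50/91)
  pull out 2: (2/91) = -1  (since 91 mod 8 = 3)
  reciprocity: (25/91) -> +(91/25)
  reduce: (16/25)
  pull out 2: (2/25) = +1  (since 25 mod 8 = 1)
  pull out 2: (2/25) = +1  (since 25 mod 8 = 1)
  pull out 2: (2/25) = +1  (since 25 mod 8 = 1)
  pull out 2: (2/25) = +1  (since 25 mod 8 = 1)
  (1/25) = 1
Product of signs = -1

-1


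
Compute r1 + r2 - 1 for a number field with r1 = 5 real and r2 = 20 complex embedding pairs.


By Dirichlet's unit theorem:
rank = r1 + r2 - 1
= 5 + 20 - 1
= 24

24


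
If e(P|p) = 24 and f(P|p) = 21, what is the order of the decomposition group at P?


|D_P| = e * f
= 24 * 21
= 504

504


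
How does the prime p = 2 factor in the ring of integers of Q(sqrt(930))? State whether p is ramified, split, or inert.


K = Q(sqrt(930)). Since d mod 4 = 2, disc(K) = 3720.
Check p | disc: 3720 mod 2 = 0.
p divides disc, so p ramifies: (p) = P^2 with e=2, f=1, g=1.
Therefore p is ramified.

ramified


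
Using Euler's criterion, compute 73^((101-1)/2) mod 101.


p = 101 is prime and the exponent is (p-1)/2 = 50, so by Euler's criterion 73^50 = (73/101) = +1 or -1 mod 101.
Compute by square-and-multiply:
  50 = 32 + 16 + 2 (binary 110010)
  Repeated squaring mod 101: 73^1 = 73, 73^2 = 77, 73^4 = 71, 73^8 = 92, 73^16 = 81, 73^32 = 97
  73^50 = 73^32 * 73^16 * 73^2 = 97 * 81 * 77 mod 101
    97 * 81 = 7857 = 80 mod 101
    80 * 77 = 6160 = 100 mod 101
  73^50 = 100 mod 101
Result 100 = p - 1 = -1 mod 101: 73 is a quadratic non-residue mod 101. As a residue in [0, p-1] the value is 100.
73^50 mod 101 = 100

100


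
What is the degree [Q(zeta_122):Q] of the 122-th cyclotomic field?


The degree equals Euler's totient phi(122).
122 = 2 * 61
phi(122) = 60

60


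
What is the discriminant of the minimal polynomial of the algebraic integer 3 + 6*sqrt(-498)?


The element 3 + 6*sqrt(-498) has minimal polynomial:
x^2 - 6*x + 17937
Discriminant = (-6)^2 - 4*(17937)
= 36 - 71748
= -71712

-71712


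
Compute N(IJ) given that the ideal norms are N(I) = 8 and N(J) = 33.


N(IJ) = N(I) * N(J)
= 8 * 33
= 264

264


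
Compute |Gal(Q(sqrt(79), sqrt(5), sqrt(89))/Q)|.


The 3 square roots of distinct primes are multiplicatively independent over Q,
so [K:Q] = 2^3 and Gal(K/Q) is isomorphic to (Z/2Z)^3.
|Gal| = 2^3 = 8

8


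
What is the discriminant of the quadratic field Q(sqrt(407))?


For K = Q(sqrt(d)) with d squarefree: disc(K) = d if d = 1 mod 4, and disc(K) = 4d if d = 2 or 3 mod 4.
Here d = 407, and d mod 4 = 3.
d = 3 mod 4, not 1 (O_K = Z[sqrt(d)]), so disc(K) = 4d = 4 * (407) = 1628

1628


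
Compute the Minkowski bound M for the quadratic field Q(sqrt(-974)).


d = -974, d mod 4 = 2, so disc(K) = 4d = -3896; |disc(K)| = 3896
Imaginary quadratic field, so n = 2, s = r2 = 1, r1 = 0
M = (n!/n^n) * (4/pi)^s * sqrt(|disc(K)|) = (2!/2^2) * (4/pi)^1 * sqrt(3896)
= 0.5 * 1.273240 * 62.417946
= 39.7365

39.7365


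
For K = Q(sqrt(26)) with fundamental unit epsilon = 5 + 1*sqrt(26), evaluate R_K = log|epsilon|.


epsilon = 5 + 1*sqrt(26)
= 10.0990
R = ln(10.0990)
= 2.3124

2.3124


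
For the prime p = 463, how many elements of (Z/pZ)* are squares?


For prime p, the number of non-zero quadratic residues is (p-1)/2.
= (463-1)/2
= 231

231


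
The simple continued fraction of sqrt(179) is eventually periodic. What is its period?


Run the CF algorithm for sqrt(179).
a_0 = floor(sqrt(179)) = 13; set m_0=0, q_0=1.
Recurrence: m' = q*a - m,  q' = (d - m'^2)/q,  a' = floor((a_0 + m')/q').
  step 1: m=13, q=10, a=2
  step 2: m=7, q=13, a=1
  step 3: m=6, q=11, a=1
  step 4: m=5, q=14, a=1
  step 5: m=9, q=7, a=3
  step 6: m=12, q=5, a=5
  step 7: m=13, q=2, a=13
  step 8: m=13, q=5, a=5
  step 9: m=12, q=7, a=3
  step 10: m=9, q=14, a=1
  step 11: m=5, q=11, a=1
  step 12: m=6, q=13, a=1
  step 13: m=7, q=10, a=2
  step 14: m=13, q=1, a=26
a_14 = 2*a_0 = 26, so the period closes here.
sqrt(179) = [13; 2, 1, 1, 1, 3, 5, 13, 5, 3, 1, 1, 1, 2, 26]
Period length = 14

14


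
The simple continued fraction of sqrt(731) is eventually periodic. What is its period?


Run the CF algorithm for sqrt(731).
a_0 = floor(sqrt(731)) = 27; set m_0=0, q_0=1.
Recurrence: m' = q*a - m,  q' = (d - m'^2)/q,  a' = floor((a_0 + m')/q').
  step 1: m=27, q=2, a=27
  step 2: m=27, q=1, a=54
a_2 = 2*a_0 = 54, so the period closes here.
sqrt(731) = [27; 27, 54]
Period length = 2

2


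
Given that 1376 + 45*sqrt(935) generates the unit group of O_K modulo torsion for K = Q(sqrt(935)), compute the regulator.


epsilon = 1376 + 45*sqrt(935)
= 2751.9996
R = ln(2751.9996)
= 7.9201

7.9201


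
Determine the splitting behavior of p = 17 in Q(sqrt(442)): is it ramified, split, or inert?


K = Q(sqrt(442)). Since d mod 4 = 2, disc(K) = 1768.
Check p | disc: 1768 mod 17 = 0.
p divides disc, so p ramifies: (p) = P^2 with e=2, f=1, g=1.
Therefore p is ramified.

ramified


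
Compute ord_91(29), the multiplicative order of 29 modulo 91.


We want ord_91(29), the smallest k >= 1 with 29^k = 1 mod 91.
n = 91 = 7 * 13, phi(91) = 72; the order divides phi(n).
Divisors of 72: 1, 2, 3, 4, 6, 8, 9, 12, 18, 24, 36, 72
Repeated squaring mod 91: 29^1 = 29, 29^2 = 22, 29^4 = 29, 29^8 = 22, 29^16 = 29, 29^32 = 22, 29^64 = 29
Test divisors in increasing order:
  k=1: 29^1 = 29 mod 91
  k=2: 29^2 = 22 mod 91
  k=3: 29^3 = 22 * 29 = 1 mod 91  <- first divisor giving 1
Order = 3

3


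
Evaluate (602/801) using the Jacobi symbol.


Compute (602/801) via quadratic reciprocity:
  pull out 2: (2/801) = +1  (since 801 mod 8 = 1)
  reciprocity: (301/801) -> +(801/301)
  reduce: (199/301)
  reciprocity: (199/301) -> +(301/199)
  reduce: (102/199)
  pull out 2: (2/199) = +1  (since 199 mod 8 = 7)
  reciprocity: (51/199) -> -(199/51)
  reduce: (46/51)
  pull out 2: (2/51) = -1  (since 51 mod 8 = 3)
  reciprocity: (23/51) -> -(51/23)
  reduce: (5/23)
  reciprocity: (5/23) -> +(23/5)
  reduce: (3/5)
  reciprocity: (3/5) -> +(5/3)
  reduce: (2/3)
  pull out 2: (2/3) = -1  (since 3 mod 8 = 3)
  (1/3) = 1
Product of signs = 1

1


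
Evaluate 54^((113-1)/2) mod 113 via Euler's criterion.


p = 113 is prime and the exponent is (p-1)/2 = 56, so by Euler's criterion 54^56 = (54/113) = +1 or -1 mod 113.
Compute by square-and-multiply:
  56 = 32 + 16 + 8 (binary 111000)
  Repeated squaring mod 113: 54^1 = 54, 54^2 = 91, 54^4 = 32, 54^8 = 7, 54^16 = 49, 54^32 = 28
  54^56 = 54^32 * 54^16 * 54^8 = 28 * 49 * 7 mod 113
    28 * 49 = 1372 = 16 mod 113
    16 * 7 = 112 = 112 mod 113
  54^56 = 112 mod 113
Result 112 = p - 1 = -1 mod 113: 54 is a quadratic non-residue mod 113. As a residue in [0, p-1] the value is 112.
54^56 mod 113 = 112

112


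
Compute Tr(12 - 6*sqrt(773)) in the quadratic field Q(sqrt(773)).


Tr(a + b*sqrt(d)) = (a + b*sqrt(d)) + (a - b*sqrt(d)) = 2a
= 2 * (12)
= 24

24


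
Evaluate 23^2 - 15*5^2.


x^2 - d*y^2
= 23^2 - 15*5^2
= 529 - 375
= 154

154


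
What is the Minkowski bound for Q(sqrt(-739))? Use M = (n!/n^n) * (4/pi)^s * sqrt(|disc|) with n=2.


d = -739, d mod 4 = 1, so disc(K) = d = -739; |disc(K)| = 739
Imaginary quadratic field, so n = 2, s = r2 = 1, r1 = 0
M = (n!/n^n) * (4/pi)^s * sqrt(|disc(K)|) = (2!/2^2) * (4/pi)^1 * sqrt(739)
= 0.5 * 1.273240 * 27.184554
= 17.3062

17.3062


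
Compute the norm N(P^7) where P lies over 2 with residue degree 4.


N(P^a) = p^(a*f)
= 2^(7*4)
= 2^28
= 268435456

268435456


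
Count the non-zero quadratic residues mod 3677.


For prime p, the number of non-zero quadratic residues is (p-1)/2.
= (3677-1)/2
= 1838

1838


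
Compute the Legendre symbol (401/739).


p = 739 is prime, so compute (401/739) with the reciprocity algorithm (Jacobi-symbol steps: pull out 2s via (2/n), flip via reciprocity, reduce):
  reciprocity: (401/739) -> +(739/401)
  reduce: (338/401)
  pull out 2: (2/401) = +1  (since 401 mod 8 = 1)
  reciprocity: (169/401) -> +(401/169)
  reduce: (63/169)
  reciprocity: (63/169) -> +(169/63)
  reduce: (43/63)
  reciprocity: (43/63) -> -(63/43)
  reduce: (20/43)
  pull out 2: (2/43) = -1  (since 43 mod 8 = 3)
  pull out 2: (2/43) = -1  (since 43 mod 8 = 3)
  reciprocity: (5/43) -> +(43/5)
  reduce: (3/5)
  reciprocity: (3/5) -> +(5/3)
  reduce: (2/3)
  pull out 2: (2/3) = -1  (since 3 mod 8 = 3)
  (1/3) = 1
Product of signs = 1
(401/739) = 1

1


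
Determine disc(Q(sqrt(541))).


For K = Q(sqrt(d)) with d squarefree: disc(K) = d if d = 1 mod 4, and disc(K) = 4d if d = 2 or 3 mod 4.
Here d = 541, and d mod 4 = 1.
d = 1 mod 4 (O_K = Z[(1+sqrt(d))/2]), so disc(K) = d = 541

541


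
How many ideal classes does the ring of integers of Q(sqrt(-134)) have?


K = Q(sqrt(-134)). d mod 4 = 2, so D = disc(K) = 4d = -536
h(K) equals the number of primitive reduced positive-definite forms (a, b, c) = a*x^2 + b*x*y + c*y^2 with b^2 - 4ac = D,
where reduced means |b| <= a <= c, with b >= 0 whenever |b| = a or a = c, and primitive means gcd(a, b, c) = 1.
Reduced forces 3a^2 <= |D| = 536, so 1 <= a <= 13; b must have the parity of D, and c = (b^2 - D)/(4a) must be an integer >= a.
Enumerate a = 1..13, b in [-a, a]:
  a=1: (1, 0, 134)  [1]
  a=2: (2, 0, 67)  [1]
  a=3: (3, -2, 45), (3, 2, 45)  [2]
  a=4: none
  a=5: (5, -2, 27), (5, 2, 27)  [2]
  a=6: (6, -4, 23), (6, 4, 23)  [2]
  a=7..8: none
  a=9: (9, -2, 15), (9, 2, 15)  [2]
  a=10: (10, -8, 15), (10, 8, 15)  [2]
  a=11: (11, -6, 13), (11, 6, 13)  [2]
  a=12..13: none
Total reduced forms: 1 + 1 + 2 + 2 + 2 + 2 + 2 + 2 = 14
h = 14

14


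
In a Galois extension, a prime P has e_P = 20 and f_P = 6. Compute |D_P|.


|D_P| = e * f
= 20 * 6
= 120

120


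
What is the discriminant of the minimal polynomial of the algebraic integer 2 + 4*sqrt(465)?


The element 2 + 4*sqrt(465) has minimal polynomial:
x^2 - 4*x - 7436
Discriminant = (-4)^2 - 4*(-7436)
= 16 + 29744
= 29760

29760


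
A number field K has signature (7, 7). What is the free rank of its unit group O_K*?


By Dirichlet's unit theorem:
rank = r1 + r2 - 1
= 7 + 7 - 1
= 13

13


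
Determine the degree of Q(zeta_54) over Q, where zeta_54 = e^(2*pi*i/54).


The degree equals Euler's totient phi(54).
54 = 2 * 3^3
phi(54) = 18

18


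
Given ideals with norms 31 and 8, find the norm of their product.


N(IJ) = N(I) * N(J)
= 31 * 8
= 248

248


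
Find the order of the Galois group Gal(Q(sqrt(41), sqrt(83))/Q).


The 2 square roots of distinct primes are multiplicatively independent over Q,
so [K:Q] = 2^2 and Gal(K/Q) is isomorphic to (Z/2Z)^2.
|Gal| = 2^2 = 4

4


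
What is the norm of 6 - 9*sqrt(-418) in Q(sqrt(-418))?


N(a + b*sqrt(d)) = a^2 - d*b^2
= (6)^2 - (-418)*(-9)^2
= 36 + 33858
= 33894

33894


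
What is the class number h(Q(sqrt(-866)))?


K = Q(sqrt(-866)). d mod 4 = 2, so D = disc(K) = 4d = -3464
h(K) equals the number of primitive reduced positive-definite forms (a, b, c) = a*x^2 + b*x*y + c*y^2 with b^2 - 4ac = D,
where reduced means |b| <= a <= c, with b >= 0 whenever |b| = a or a = c, and primitive means gcd(a, b, c) = 1.
Reduced forces 3a^2 <= |D| = 3464, so 1 <= a <= 33; b must have the parity of D, and c = (b^2 - D)/(4a) must be an integer >= a.
Enumerate a = 1..33, b in [-a, a]:
  a=1: (1, 0, 866)  [1]
  a=2: (2, 0, 433)  [1]
  a=3: (3, -2, 289), (3, 2, 289)  [2]
  a=4: none
  a=5: (5, -4, 174), (5, 4, 174)  [2]
  a=6: (6, -4, 145), (6, 4, 145)  [2]
  a=7: (7, -6, 125), (7, 6, 125)  [2]
  a=8: none
  a=9: (9, -8, 98), (9, 8, 98)  [2]
  a=10: (10, -4, 87), (10, 4, 87)  [2]
  a=11: (11, -10, 81), (11, 10, 81)  [2]
  a=12..13: none
  a=14: (14, -8, 63), (14, 8, 63)  [2]
  a=15: (15, -14, 61), (15, -4, 58), (15, 4, 58), (15, 14, 61)  [4]
  a=16: none
  a=17: (17, -2, 51), (17, 2, 51)  [2]
  a=18: (18, -8, 49), (18, 8, 49)  [2]
  a=19..20: none
  a=21: (21, -20, 46), (21, -8, 42), (21, 8, 42), (21, 20, 46)  [4]
  a=22: (22, -12, 41), (22, 12, 41)  [2]
  a=23: (23, -20, 42), (23, 20, 42)  [2]
  a=24: none
  a=25: (25, -6, 35), (25, 6, 35)  [2]
  a=26: none
  a=27: (27, -10, 33), (27, 10, 33)  [2]
  a=28: none
  a=29: (29, -4, 30), (29, 4, 30)  [2]
  a=30: (30, -16, 31), (30, 16, 31)  [2]
  a=31..32: none
  a=33: (33, -32, 34), (33, 32, 34)  [2]
Total reduced forms: 1 + 1 + 2 + 2 + 2 + 2 + 2 + 2 + 2 + 2 + 4 + 2 + 2 + 4 + 2 + 2 + 2 + 2 + 2 + 2 + 2 = 44
h = 44

44


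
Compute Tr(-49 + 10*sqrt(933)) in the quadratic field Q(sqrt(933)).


Tr(a + b*sqrt(d)) = (a + b*sqrt(d)) + (a - b*sqrt(d)) = 2a
= 2 * (-49)
= -98

-98


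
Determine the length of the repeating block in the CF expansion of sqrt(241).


Run the CF algorithm for sqrt(241).
a_0 = floor(sqrt(241)) = 15; set m_0=0, q_0=1.
Recurrence: m' = q*a - m,  q' = (d - m'^2)/q,  a' = floor((a_0 + m')/q').
  step 1: m=15, q=16, a=1
  step 2: m=1, q=15, a=1
  step 3: m=14, q=3, a=9
  step 4: m=13, q=24, a=1
  step 5: m=11, q=5, a=5
  step 6: m=14, q=9, a=3
  step 7: m=13, q=8, a=3
  step 8: m=11, q=15, a=1
  step 9: m=4, q=15, a=1
  step 10: m=11, q=8, a=3
  step 11: m=13, q=9, a=3
  step 12: m=14, q=5, a=5
  step 13: m=11, q=24, a=1
  step 14: m=13, q=3, a=9
  step 15: m=14, q=15, a=1
  step 16: m=1, q=16, a=1
  step 17: m=15, q=1, a=30
a_17 = 2*a_0 = 30, so the period closes here.
sqrt(241) = [15; 1, 1, 9, 1, 5, 3, 3, 1, 1, 3, 3, 5, 1, 9, 1, 1, 30]
Period length = 17

17


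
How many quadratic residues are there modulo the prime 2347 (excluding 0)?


For prime p, the number of non-zero quadratic residues is (p-1)/2.
= (2347-1)/2
= 1173

1173


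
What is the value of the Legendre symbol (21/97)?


p = 97 is prime, so compute (21/97) with the reciprocity algorithm (Jacobi-symbol steps: pull out 2s via (2/n), flip via reciprocity, reduce):
  reciprocity: (21/97) -> +(97/21)
  reduce: (13/21)
  reciprocity: (13/21) -> +(21/13)
  reduce: (8/13)
  pull out 2: (2/13) = -1  (since 13 mod 8 = 5)
  pull out 2: (2/13) = -1  (since 13 mod 8 = 5)
  pull out 2: (2/13) = -1  (since 13 mod 8 = 5)
  (1/13) = 1
Product of signs = -1
(21/97) = -1

-1


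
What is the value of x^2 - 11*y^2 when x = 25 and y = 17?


x^2 - d*y^2
= 25^2 - 11*17^2
= 625 - 3179
= -2554

-2554


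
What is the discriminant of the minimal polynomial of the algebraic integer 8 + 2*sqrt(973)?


The element 8 + 2*sqrt(973) has minimal polynomial:
x^2 - 16*x - 3828
Discriminant = (-16)^2 - 4*(-3828)
= 256 + 15312
= 15568

15568


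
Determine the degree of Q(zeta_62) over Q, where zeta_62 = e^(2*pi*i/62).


The degree equals Euler's totient phi(62).
62 = 2 * 31
phi(62) = 30

30


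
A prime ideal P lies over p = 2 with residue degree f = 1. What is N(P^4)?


N(P^a) = p^(a*f)
= 2^(4*1)
= 2^4
= 16

16


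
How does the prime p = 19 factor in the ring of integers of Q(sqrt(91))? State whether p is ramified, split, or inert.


K = Q(sqrt(91)). Since d mod 4 = 3, disc(K) = 364.
Check p | disc: 364 mod 19 = 3.
p does not divide disc. Compute Legendre symbol (d/p):
15^((19-1)/2) mod 19 = -1
(d/p) = -1, so p is inert: (p) stays prime with e=1, f=2, g=1.
Therefore p is inert.

inert


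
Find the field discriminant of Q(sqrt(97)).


For K = Q(sqrt(d)) with d squarefree: disc(K) = d if d = 1 mod 4, and disc(K) = 4d if d = 2 or 3 mod 4.
Here d = 97, and d mod 4 = 1.
d = 1 mod 4 (O_K = Z[(1+sqrt(d))/2]), so disc(K) = d = 97

97


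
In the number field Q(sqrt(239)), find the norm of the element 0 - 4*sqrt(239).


N(a + b*sqrt(d)) = a^2 - d*b^2
= (0)^2 - (239)*(-4)^2
= 0 - 3824
= -3824

-3824


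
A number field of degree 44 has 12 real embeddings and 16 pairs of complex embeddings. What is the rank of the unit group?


By Dirichlet's unit theorem:
rank = r1 + r2 - 1
= 12 + 16 - 1
= 27

27


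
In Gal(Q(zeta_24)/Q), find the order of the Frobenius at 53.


The Frobenius at p in Gal(Q(zeta_n)/Q) = (Z/nZ)* is the class of p, so its order is ord_24(53), the smallest k >= 1 with 53^k = 1 mod 24.
n = 24 = 2^3 * 3, phi(24) = 8; the order divides phi(n).
Divisors of 8: 1, 2, 4, 8
Repeated squaring mod 24: 53^1 = 5, 53^2 = 1, 53^4 = 1, 53^8 = 1
Test divisors in increasing order:
  k=1: 53^1 = 5 mod 24
  k=2: 53^2 = 1 mod 24  <- first divisor giving 1
Order = 2

2


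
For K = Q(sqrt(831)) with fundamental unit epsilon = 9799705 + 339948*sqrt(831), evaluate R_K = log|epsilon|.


epsilon = 9799705 + 339948*sqrt(831)
= 1.9599e+07
R = ln(1.9599e+07)
= 16.7910

16.7910


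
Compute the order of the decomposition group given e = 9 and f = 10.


|D_P| = e * f
= 9 * 10
= 90

90


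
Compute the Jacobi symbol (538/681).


Compute (538/681) via quadratic reciprocity:
  pull out 2: (2/681) = +1  (since 681 mod 8 = 1)
  reciprocity: (269/681) -> +(681/269)
  reduce: (143/269)
  reciprocity: (143/269) -> +(269/143)
  reduce: (126/143)
  pull out 2: (2/143) = +1  (since 143 mod 8 = 7)
  reciprocity: (63/143) -> -(143/63)
  reduce: (17/63)
  reciprocity: (17/63) -> +(63/17)
  reduce: (12/17)
  pull out 2: (2/17) = +1  (since 17 mod 8 = 1)
  pull out 2: (2/17) = +1  (since 17 mod 8 = 1)
  reciprocity: (3/17) -> +(17/3)
  reduce: (2/3)
  pull out 2: (2/3) = -1  (since 3 mod 8 = 3)
  (1/3) = 1
Product of signs = 1

1


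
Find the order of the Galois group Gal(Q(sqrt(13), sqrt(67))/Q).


The 2 square roots of distinct primes are multiplicatively independent over Q,
so [K:Q] = 2^2 and Gal(K/Q) is isomorphic to (Z/2Z)^2.
|Gal| = 2^2 = 4

4


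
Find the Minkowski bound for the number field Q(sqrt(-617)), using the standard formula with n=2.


d = -617, d mod 4 = 3, so disc(K) = 4d = -2468; |disc(K)| = 2468
Imaginary quadratic field, so n = 2, s = r2 = 1, r1 = 0
M = (n!/n^n) * (4/pi)^s * sqrt(|disc(K)|) = (2!/2^2) * (4/pi)^1 * sqrt(2468)
= 0.5 * 1.273240 * 49.678969
= 31.6266

31.6266


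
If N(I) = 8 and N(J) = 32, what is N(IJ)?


N(IJ) = N(I) * N(J)
= 8 * 32
= 256

256


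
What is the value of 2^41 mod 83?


p = 83 is prime and the exponent is (p-1)/2 = 41, so by Euler's criterion 2^41 = (2/83) = +1 or -1 mod 83.
Compute by square-and-multiply:
  41 = 32 + 8 + 1 (binary 101001)
  Repeated squaring mod 83: 2^1 = 2, 2^2 = 4, 2^4 = 16, 2^8 = 7, 2^16 = 49, 2^32 = 77
  2^41 = 2^32 * 2^8 * 2^1 = 77 * 7 * 2 mod 83
    77 * 7 = 539 = 41 mod 83
    41 * 2 = 82 = 82 mod 83
  2^41 = 82 mod 83
Result 82 = p - 1 = -1 mod 83: 2 is a quadratic non-residue mod 83. As a residue in [0, p-1] the value is 82.
2^41 mod 83 = 82

82


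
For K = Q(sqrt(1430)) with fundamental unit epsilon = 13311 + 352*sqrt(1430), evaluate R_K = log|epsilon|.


epsilon = 13311 + 352*sqrt(1430)
= 26622.0000
R = ln(26622.0000)
= 10.1895

10.1895


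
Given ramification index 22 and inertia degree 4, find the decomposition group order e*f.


|D_P| = e * f
= 22 * 4
= 88

88


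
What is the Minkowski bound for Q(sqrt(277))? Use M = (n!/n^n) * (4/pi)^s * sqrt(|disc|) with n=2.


d = 277, d mod 4 = 1, so disc(K) = d = 277; |disc(K)| = 277
Real quadratic field, so n = 2, s = r2 = 0, r1 = 2
M = (n!/n^n) * (4/pi)^s * sqrt(|disc(K)|) = (2!/2^2) * (4/pi)^0 * sqrt(277)
= 0.5 * 1.000000 * 16.643317
= 8.3217

8.3217


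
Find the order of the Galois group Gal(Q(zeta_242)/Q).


|Gal(Q(zeta_242)/Q)| = phi(242)
= 110

110


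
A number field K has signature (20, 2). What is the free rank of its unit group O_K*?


By Dirichlet's unit theorem:
rank = r1 + r2 - 1
= 20 + 2 - 1
= 21

21


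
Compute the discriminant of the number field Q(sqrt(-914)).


For K = Q(sqrt(d)) with d squarefree: disc(K) = d if d = 1 mod 4, and disc(K) = 4d if d = 2 or 3 mod 4.
Here d = -914, and d mod 4 = 2.
d = 2 mod 4, not 1 (O_K = Z[sqrt(d)]), so disc(K) = 4d = 4 * (-914) = -3656

-3656


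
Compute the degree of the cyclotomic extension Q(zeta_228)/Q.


The degree equals Euler's totient phi(228).
228 = 2^2 * 3 * 19
phi(228) = 72

72


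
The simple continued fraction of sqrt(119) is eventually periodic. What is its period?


Run the CF algorithm for sqrt(119).
a_0 = floor(sqrt(119)) = 10; set m_0=0, q_0=1.
Recurrence: m' = q*a - m,  q' = (d - m'^2)/q,  a' = floor((a_0 + m')/q').
  step 1: m=10, q=19, a=1
  step 2: m=9, q=2, a=9
  step 3: m=9, q=19, a=1
  step 4: m=10, q=1, a=20
a_4 = 2*a_0 = 20, so the period closes here.
sqrt(119) = [10; 1, 9, 1, 20]
Period length = 4

4


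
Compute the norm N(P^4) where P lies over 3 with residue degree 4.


N(P^a) = p^(a*f)
= 3^(4*4)
= 3^16
= 43046721

43046721


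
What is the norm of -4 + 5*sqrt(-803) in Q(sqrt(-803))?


N(a + b*sqrt(d)) = a^2 - d*b^2
= (-4)^2 - (-803)*(5)^2
= 16 + 20075
= 20091

20091


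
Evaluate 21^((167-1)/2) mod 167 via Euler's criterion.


p = 167 is prime and the exponent is (p-1)/2 = 83, so by Euler's criterion 21^83 = (21/167) = +1 or -1 mod 167.
Compute by square-and-multiply:
  83 = 64 + 16 + 2 + 1 (binary 1010011)
  Repeated squaring mod 167: 21^1 = 21, 21^2 = 107, 21^4 = 93, 21^8 = 132, 21^16 = 56, 21^32 = 130, 21^64 = 33
  21^83 = 21^64 * 21^16 * 21^2 * 21^1 = 33 * 56 * 107 * 21 mod 167
    33 * 56 = 1848 = 11 mod 167
    11 * 107 = 1177 = 8 mod 167
    8 * 21 = 168 = 1 mod 167
  21^83 = 1 mod 167
Result 1: 21 is a quadratic residue mod 167.
21^83 mod 167 = 1

1


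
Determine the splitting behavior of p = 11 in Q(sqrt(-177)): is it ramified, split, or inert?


K = Q(sqrt(-177)). Since d mod 4 = 3, disc(K) = -708.
Check p | disc: -708 mod 11 = 7.
p does not divide disc. Compute Legendre symbol (d/p):
10^((11-1)/2) mod 11 = -1
(d/p) = -1, so p is inert: (p) stays prime with e=1, f=2, g=1.
Therefore p is inert.

inert


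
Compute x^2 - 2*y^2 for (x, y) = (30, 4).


x^2 - d*y^2
= 30^2 - 2*4^2
= 900 - 32
= 868

868


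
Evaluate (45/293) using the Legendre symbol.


p = 293 is prime, so compute (45/293) with the reciprocity algorithm (Jacobi-symbol steps: pull out 2s via (2/n), flip via reciprocity, reduce):
  reciprocity: (45/293) -> +(293/45)
  reduce: (23/45)
  reciprocity: (23/45) -> +(45/23)
  reduce: (22/23)
  pull out 2: (2/23) = +1  (since 23 mod 8 = 7)
  reciprocity: (11/23) -> -(23/11)
  reduce: (1/11)
  (1/11) = 1
Product of signs = -1
(45/293) = -1

-1


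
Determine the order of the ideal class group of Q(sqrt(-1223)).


K = Q(sqrt(-1223)). d mod 4 = 1, so D = disc(K) = d = -1223
h(K) equals the number of primitive reduced positive-definite forms (a, b, c) = a*x^2 + b*x*y + c*y^2 with b^2 - 4ac = D,
where reduced means |b| <= a <= c, with b >= 0 whenever |b| = a or a = c, and primitive means gcd(a, b, c) = 1.
Reduced forces 3a^2 <= |D| = 1223, so 1 <= a <= 20; b must have the parity of D, and c = (b^2 - D)/(4a) must be an integer >= a.
Enumerate a = 1..20, b in [-a, a]:
  a=1: (1, 1, 306)  [1]
  a=2: (2, -1, 153), (2, 1, 153)  [2]
  a=3: (3, -1, 102), (3, 1, 102)  [2]
  a=4: (4, -3, 77), (4, 3, 77)  [2]
  a=5: none
  a=6: (6, -5, 52), (6, -1, 51), (6, 1, 51), (6, 5, 52)  [4]
  a=7: (7, -3, 44), (7, 3, 44)  [2]
  a=8: (8, -5, 39), (8, 5, 39)  [2]
  a=9: (9, -1, 34), (9, 1, 34)  [2]
  a=10: none
  a=11: (11, -3, 28), (11, 3, 28)  [2]
  a=12: (12, -11, 28), (12, -5, 26), (12, 5, 26), (12, 11, 28)  [4]
  a=13: (13, -5, 24), (13, 5, 24)  [2]
  a=14: (14, -11, 24), (14, -3, 22), (14, 3, 22), (14, 11, 24)  [4]
  a=15: none
  a=16: (16, -11, 21), (16, 11, 21)  [2]
  a=17: (17, -1, 18), (17, 1, 18)  [2]
  a=18: (18, -17, 21), (18, 17, 21)  [2]
  a=19..20: none
Total reduced forms: 1 + 2 + 2 + 2 + 4 + 2 + 2 + 2 + 2 + 4 + 2 + 4 + 2 + 2 + 2 = 35
h = 35

35


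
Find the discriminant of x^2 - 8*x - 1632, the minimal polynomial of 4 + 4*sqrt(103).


The element 4 + 4*sqrt(103) has minimal polynomial:
x^2 - 8*x - 1632
Discriminant = (-8)^2 - 4*(-1632)
= 64 + 6528
= 6592

6592


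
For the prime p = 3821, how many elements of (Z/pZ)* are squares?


For prime p, the number of non-zero quadratic residues is (p-1)/2.
= (3821-1)/2
= 1910

1910


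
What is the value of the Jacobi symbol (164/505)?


Compute (164/505) via quadratic reciprocity:
  pull out 2: (2/505) = +1  (since 505 mod 8 = 1)
  pull out 2: (2/505) = +1  (since 505 mod 8 = 1)
  reciprocity: (41/505) -> +(505/41)
  reduce: (13/41)
  reciprocity: (13/41) -> +(41/13)
  reduce: (2/13)
  pull out 2: (2/13) = -1  (since 13 mod 8 = 5)
  (1/13) = 1
Product of signs = -1

-1


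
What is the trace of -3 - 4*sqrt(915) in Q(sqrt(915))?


Tr(a + b*sqrt(d)) = (a + b*sqrt(d)) + (a - b*sqrt(d)) = 2a
= 2 * (-3)
= -6

-6


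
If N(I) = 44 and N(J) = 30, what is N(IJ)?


N(IJ) = N(I) * N(J)
= 44 * 30
= 1320

1320


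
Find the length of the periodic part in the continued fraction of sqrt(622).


Run the CF algorithm for sqrt(622).
a_0 = floor(sqrt(622)) = 24; set m_0=0, q_0=1.
Recurrence: m' = q*a - m,  q' = (d - m'^2)/q,  a' = floor((a_0 + m')/q').
  step 1: m=24, q=46, a=1
  step 2: m=22, q=3, a=15
  step 3: m=23, q=31, a=1
  step 4: m=8, q=18, a=1
  step 5: m=10, q=29, a=1
  step 6: m=19, q=9, a=4
  step 7: m=17, q=37, a=1
  step 8: m=20, q=6, a=7
  step 9: m=22, q=23, a=2
  step 10: m=24, q=2, a=24
  step 11: m=24, q=23, a=2
  step 12: m=22, q=6, a=7
  step 13: m=20, q=37, a=1
  step 14: m=17, q=9, a=4
  step 15: m=19, q=29, a=1
  step 16: m=10, q=18, a=1
  step 17: m=8, q=31, a=1
  step 18: m=23, q=3, a=15
  step 19: m=22, q=46, a=1
  step 20: m=24, q=1, a=48
a_20 = 2*a_0 = 48, so the period closes here.
sqrt(622) = [24; 1, 15, 1, 1, 1, 4, 1, 7, 2, 24, 2, 7, 1, 4, 1, 1, 1, 15, 1, 48]
Period length = 20

20


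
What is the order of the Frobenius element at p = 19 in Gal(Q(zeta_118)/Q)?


The Frobenius at p in Gal(Q(zeta_n)/Q) = (Z/nZ)* is the class of p, so its order is ord_118(19), the smallest k >= 1 with 19^k = 1 mod 118.
n = 118 = 2 * 59, phi(118) = 58; the order divides phi(n).
Divisors of 58: 1, 2, 29, 58
Repeated squaring mod 118: 19^1 = 19, 19^2 = 7, 19^4 = 49, 19^8 = 41, 19^16 = 29, 19^32 = 15
Test divisors in increasing order:
  k=1: 19^1 = 19 mod 118
  k=2: 19^2 = 7 mod 118
  k=29: 19^29 = 29 * 41 * 49 * 19 = 1 mod 118  <- first divisor giving 1
Order = 29

29


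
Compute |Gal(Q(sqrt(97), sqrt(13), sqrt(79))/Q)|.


The 3 square roots of distinct primes are multiplicatively independent over Q,
so [K:Q] = 2^3 and Gal(K/Q) is isomorphic to (Z/2Z)^3.
|Gal| = 2^3 = 8

8


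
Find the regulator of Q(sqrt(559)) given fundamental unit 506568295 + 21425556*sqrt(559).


epsilon = 506568295 + 21425556*sqrt(559)
= 1.0131e+09
R = ln(1.0131e+09)
= 20.7363

20.7363


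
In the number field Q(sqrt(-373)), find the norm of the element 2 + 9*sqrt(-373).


N(a + b*sqrt(d)) = a^2 - d*b^2
= (2)^2 - (-373)*(9)^2
= 4 + 30213
= 30217

30217


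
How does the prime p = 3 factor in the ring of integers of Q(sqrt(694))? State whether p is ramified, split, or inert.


K = Q(sqrt(694)). Since d mod 4 = 2, disc(K) = 2776.
Check p | disc: 2776 mod 3 = 1.
p does not divide disc. Compute Legendre symbol (d/p):
1^((3-1)/2) mod 3 = 1
(d/p) = 1, so p splits: (p) = P*P' with e=1, f=1, g=2.
Therefore p is split.

split


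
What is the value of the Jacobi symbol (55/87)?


Compute (55/87) via quadratic reciprocity:
  reciprocity: (55/87) -> -(87/55)
  reduce: (32/55)
  pull out 2: (2/55) = +1  (since 55 mod 8 = 7)
  pull out 2: (2/55) = +1  (since 55 mod 8 = 7)
  pull out 2: (2/55) = +1  (since 55 mod 8 = 7)
  pull out 2: (2/55) = +1  (since 55 mod 8 = 7)
  pull out 2: (2/55) = +1  (since 55 mod 8 = 7)
  (1/55) = 1
Product of signs = -1

-1


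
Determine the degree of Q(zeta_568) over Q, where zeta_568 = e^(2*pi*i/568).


The degree equals Euler's totient phi(568).
568 = 2^3 * 71
phi(568) = 280

280


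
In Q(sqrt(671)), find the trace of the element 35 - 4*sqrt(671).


Tr(a + b*sqrt(d)) = (a + b*sqrt(d)) + (a - b*sqrt(d)) = 2a
= 2 * (35)
= 70

70


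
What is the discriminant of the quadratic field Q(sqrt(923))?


For K = Q(sqrt(d)) with d squarefree: disc(K) = d if d = 1 mod 4, and disc(K) = 4d if d = 2 or 3 mod 4.
Here d = 923, and d mod 4 = 3.
d = 3 mod 4, not 1 (O_K = Z[sqrt(d)]), so disc(K) = 4d = 4 * (923) = 3692

3692


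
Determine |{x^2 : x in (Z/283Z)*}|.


For prime p, the number of non-zero quadratic residues is (p-1)/2.
= (283-1)/2
= 141

141


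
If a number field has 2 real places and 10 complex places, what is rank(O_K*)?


By Dirichlet's unit theorem:
rank = r1 + r2 - 1
= 2 + 10 - 1
= 11

11


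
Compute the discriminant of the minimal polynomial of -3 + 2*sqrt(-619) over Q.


The element -3 + 2*sqrt(-619) has minimal polynomial:
x^2 + 6*x + 2485
Discriminant = (6)^2 - 4*(2485)
= 36 - 9940
= -9904

-9904


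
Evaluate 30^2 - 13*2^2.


x^2 - d*y^2
= 30^2 - 13*2^2
= 900 - 52
= 848

848


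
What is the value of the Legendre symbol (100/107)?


p = 107 is prime, so compute (100/107) with the reciprocity algorithm (Jacobi-symbol steps: pull out 2s via (2/n), flip via reciprocity, reduce):
  pull out 2: (2/107) = -1  (since 107 mod 8 = 3)
  pull out 2: (2/107) = -1  (since 107 mod 8 = 3)
  reciprocity: (25/107) -> +(107/25)
  reduce: (7/25)
  reciprocity: (7/25) -> +(25/7)
  reduce: (4/7)
  pull out 2: (2/7) = +1  (since 7 mod 8 = 7)
  pull out 2: (2/7) = +1  (since 7 mod 8 = 7)
  (1/7) = 1
Product of signs = 1
(100/107) = 1

1


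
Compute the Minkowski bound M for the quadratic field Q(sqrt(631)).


d = 631, d mod 4 = 3, so disc(K) = 4d = 2524; |disc(K)| = 2524
Real quadratic field, so n = 2, s = r2 = 0, r1 = 2
M = (n!/n^n) * (4/pi)^s * sqrt(|disc(K)|) = (2!/2^2) * (4/pi)^0 * sqrt(2524)
= 0.5 * 1.000000 * 50.239427
= 25.1197

25.1197


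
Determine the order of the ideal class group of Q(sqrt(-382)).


K = Q(sqrt(-382)). d mod 4 = 2, so D = disc(K) = 4d = -1528
h(K) equals the number of primitive reduced positive-definite forms (a, b, c) = a*x^2 + b*x*y + c*y^2 with b^2 - 4ac = D,
where reduced means |b| <= a <= c, with b >= 0 whenever |b| = a or a = c, and primitive means gcd(a, b, c) = 1.
Reduced forces 3a^2 <= |D| = 1528, so 1 <= a <= 22; b must have the parity of D, and c = (b^2 - D)/(4a) must be an integer >= a.
Enumerate a = 1..22, b in [-a, a]:
  a=1: (1, 0, 382)  [1]
  a=2: (2, 0, 191)  [1]
  a=3..10: none
  a=11: (11, -10, 37), (11, 10, 37)  [2]
  a=12..16: none
  a=17: (17, -6, 23), (17, 6, 23)  [2]
  a=18: none
  a=19: (19, -12, 22), (19, 12, 22)  [2]
  a=20..22: none
Total reduced forms: 1 + 1 + 2 + 2 + 2 = 8
h = 8

8


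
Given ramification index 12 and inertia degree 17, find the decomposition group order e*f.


|D_P| = e * f
= 12 * 17
= 204

204


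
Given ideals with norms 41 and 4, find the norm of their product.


N(IJ) = N(I) * N(J)
= 41 * 4
= 164

164


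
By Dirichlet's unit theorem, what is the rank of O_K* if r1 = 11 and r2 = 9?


By Dirichlet's unit theorem:
rank = r1 + r2 - 1
= 11 + 9 - 1
= 19

19


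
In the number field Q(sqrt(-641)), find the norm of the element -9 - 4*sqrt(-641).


N(a + b*sqrt(d)) = a^2 - d*b^2
= (-9)^2 - (-641)*(-4)^2
= 81 + 10256
= 10337

10337


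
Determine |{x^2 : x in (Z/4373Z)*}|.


For prime p, the number of non-zero quadratic residues is (p-1)/2.
= (4373-1)/2
= 2186

2186


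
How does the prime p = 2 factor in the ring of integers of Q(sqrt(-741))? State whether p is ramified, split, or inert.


K = Q(sqrt(-741)). Since d mod 4 = 3, disc(K) = -2964.
Check p | disc: -2964 mod 2 = 0.
p divides disc, so p ramifies: (p) = P^2 with e=2, f=1, g=1.
Therefore p is ramified.

ramified


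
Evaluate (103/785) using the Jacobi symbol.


Compute (103/785) via quadratic reciprocity:
  reciprocity: (103/785) -> +(785/103)
  reduce: (64/103)
  pull out 2: (2/103) = +1  (since 103 mod 8 = 7)
  pull out 2: (2/103) = +1  (since 103 mod 8 = 7)
  pull out 2: (2/103) = +1  (since 103 mod 8 = 7)
  pull out 2: (2/103) = +1  (since 103 mod 8 = 7)
  pull out 2: (2/103) = +1  (since 103 mod 8 = 7)
  pull out 2: (2/103) = +1  (since 103 mod 8 = 7)
  (1/103) = 1
Product of signs = 1

1


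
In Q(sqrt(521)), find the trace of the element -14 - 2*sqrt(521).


Tr(a + b*sqrt(d)) = (a + b*sqrt(d)) + (a - b*sqrt(d)) = 2a
= 2 * (-14)
= -28

-28


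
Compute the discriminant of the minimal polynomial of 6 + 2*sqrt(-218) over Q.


The element 6 + 2*sqrt(-218) has minimal polynomial:
x^2 - 12*x + 908
Discriminant = (-12)^2 - 4*(908)
= 144 - 3632
= -3488

-3488


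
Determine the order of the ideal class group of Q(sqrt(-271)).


K = Q(sqrt(-271)). d mod 4 = 1, so D = disc(K) = d = -271
h(K) equals the number of primitive reduced positive-definite forms (a, b, c) = a*x^2 + b*x*y + c*y^2 with b^2 - 4ac = D,
where reduced means |b| <= a <= c, with b >= 0 whenever |b| = a or a = c, and primitive means gcd(a, b, c) = 1.
Reduced forces 3a^2 <= |D| = 271, so 1 <= a <= 9; b must have the parity of D, and c = (b^2 - D)/(4a) must be an integer >= a.
Enumerate a = 1..9, b in [-a, a]:
  a=1: (1, 1, 68)  [1]
  a=2: (2, -1, 34), (2, 1, 34)  [2]
  a=3: none
  a=4: (4, -1, 17), (4, 1, 17)  [2]
  a=5: (5, -3, 14), (5, 3, 14)  [2]
  a=6: none
  a=7: (7, -3, 10), (7, 3, 10)  [2]
  a=8: (8, -7, 10), (8, 7, 10)  [2]
  a=9: none
Total reduced forms: 1 + 2 + 2 + 2 + 2 + 2 = 11
h = 11

11


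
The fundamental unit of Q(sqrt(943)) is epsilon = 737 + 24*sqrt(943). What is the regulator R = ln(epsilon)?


epsilon = 737 + 24*sqrt(943)
= 1473.9993
R = ln(1473.9993)
= 7.2957

7.2957


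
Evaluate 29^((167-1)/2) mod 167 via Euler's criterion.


p = 167 is prime and the exponent is (p-1)/2 = 83, so by Euler's criterion 29^83 = (29/167) = +1 or -1 mod 167.
Compute by square-and-multiply:
  83 = 64 + 16 + 2 + 1 (binary 1010011)
  Repeated squaring mod 167: 29^1 = 29, 29^2 = 6, 29^4 = 36, 29^8 = 127, 29^16 = 97, 29^32 = 57, 29^64 = 76
  29^83 = 29^64 * 29^16 * 29^2 * 29^1 = 76 * 97 * 6 * 29 mod 167
    76 * 97 = 7372 = 24 mod 167
    24 * 6 = 144 = 144 mod 167
    144 * 29 = 4176 = 1 mod 167
  29^83 = 1 mod 167
Result 1: 29 is a quadratic residue mod 167.
29^83 mod 167 = 1

1


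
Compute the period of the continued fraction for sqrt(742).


Run the CF algorithm for sqrt(742).
a_0 = floor(sqrt(742)) = 27; set m_0=0, q_0=1.
Recurrence: m' = q*a - m,  q' = (d - m'^2)/q,  a' = floor((a_0 + m')/q').
  step 1: m=27, q=13, a=4
  step 2: m=25, q=9, a=5
  step 3: m=20, q=38, a=1
  step 4: m=18, q=11, a=4
  step 5: m=26, q=6, a=8
  step 6: m=22, q=43, a=1
  step 7: m=21, q=7, a=6
  step 8: m=21, q=43, a=1
  step 9: m=22, q=6, a=8
  step 10: m=26, q=11, a=4
  step 11: m=18, q=38, a=1
  step 12: m=20, q=9, a=5
  step 13: m=25, q=13, a=4
  step 14: m=27, q=1, a=54
a_14 = 2*a_0 = 54, so the period closes here.
sqrt(742) = [27; 4, 5, 1, 4, 8, 1, 6, 1, 8, 4, 1, 5, 4, 54]
Period length = 14

14


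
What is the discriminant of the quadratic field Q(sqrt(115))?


For K = Q(sqrt(d)) with d squarefree: disc(K) = d if d = 1 mod 4, and disc(K) = 4d if d = 2 or 3 mod 4.
Here d = 115, and d mod 4 = 3.
d = 3 mod 4, not 1 (O_K = Z[sqrt(d)]), so disc(K) = 4d = 4 * (115) = 460

460


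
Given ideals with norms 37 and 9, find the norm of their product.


N(IJ) = N(I) * N(J)
= 37 * 9
= 333

333


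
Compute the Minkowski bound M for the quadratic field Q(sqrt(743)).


d = 743, d mod 4 = 3, so disc(K) = 4d = 2972; |disc(K)| = 2972
Real quadratic field, so n = 2, s = r2 = 0, r1 = 2
M = (n!/n^n) * (4/pi)^s * sqrt(|disc(K)|) = (2!/2^2) * (4/pi)^0 * sqrt(2972)
= 0.5 * 1.000000 * 54.516053
= 27.2580

27.2580


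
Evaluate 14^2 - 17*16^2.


x^2 - d*y^2
= 14^2 - 17*16^2
= 196 - 4352
= -4156

-4156


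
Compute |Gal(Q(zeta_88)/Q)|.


|Gal(Q(zeta_88)/Q)| = phi(88)
= 40

40


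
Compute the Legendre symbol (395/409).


p = 409 is prime, so compute (395/409) with the reciprocity algorithm (Jacobi-symbol steps: pull out 2s via (2/n), flip via reciprocity, reduce):
  reciprocity: (395/409) -> +(409/395)
  reduce: (14/395)
  pull out 2: (2/395) = -1  (since 395 mod 8 = 3)
  reciprocity: (7/395) -> -(395/7)
  reduce: (3/7)
  reciprocity: (3/7) -> -(7/3)
  reduce: (1/3)
  (1/3) = 1
Product of signs = -1
(395/409) = -1

-1


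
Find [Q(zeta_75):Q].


The degree equals Euler's totient phi(75).
75 = 3 * 5^2
phi(75) = 40

40


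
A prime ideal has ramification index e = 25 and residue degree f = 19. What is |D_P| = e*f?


|D_P| = e * f
= 25 * 19
= 475

475


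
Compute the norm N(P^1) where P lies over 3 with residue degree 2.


N(P^a) = p^(a*f)
= 3^(1*2)
= 3^2
= 9

9


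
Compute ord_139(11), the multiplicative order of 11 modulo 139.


We want ord_139(11), the smallest k >= 1 with 11^k = 1 mod 139.
n = 139 = 139, phi(139) = 138; the order divides phi(n).
Divisors of 138: 1, 2, 3, 6, 23, 46, 69, 138
Repeated squaring mod 139: 11^1 = 11, 11^2 = 121, 11^4 = 46, 11^8 = 31, 11^16 = 127, 11^32 = 5, 11^64 = 25, 11^128 = 69
Test divisors in increasing order:
  k=1: 11^1 = 11 mod 139
  k=2: 11^2 = 121 mod 139
  k=3: 11^3 = 121 * 11 = 80 mod 139
  k=6: 11^6 = 46 * 121 = 6 mod 139
  k=23: 11^23 = 127 * 46 * 121 * 11 = 42 mod 139
  k=46: 11^46 = 5 * 31 * 46 * 121 = 96 mod 139
  k=69: 11^69 = 25 * 46 * 11 = 1 mod 139  <- first divisor giving 1
Order = 69

69


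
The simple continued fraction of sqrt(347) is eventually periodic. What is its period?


Run the CF algorithm for sqrt(347).
a_0 = floor(sqrt(347)) = 18; set m_0=0, q_0=1.
Recurrence: m' = q*a - m,  q' = (d - m'^2)/q,  a' = floor((a_0 + m')/q').
  step 1: m=18, q=23, a=1
  step 2: m=5, q=14, a=1
  step 3: m=9, q=19, a=1
  step 4: m=10, q=13, a=2
  step 5: m=16, q=7, a=4
  step 6: m=12, q=29, a=1
  step 7: m=17, q=2, a=17
  step 8: m=17, q=29, a=1
  step 9: m=12, q=7, a=4
  step 10: m=16, q=13, a=2
  step 11: m=10, q=19, a=1
  step 12: m=9, q=14, a=1
  step 13: m=5, q=23, a=1
  step 14: m=18, q=1, a=36
a_14 = 2*a_0 = 36, so the period closes here.
sqrt(347) = [18; 1, 1, 1, 2, 4, 1, 17, 1, 4, 2, 1, 1, 1, 36]
Period length = 14

14


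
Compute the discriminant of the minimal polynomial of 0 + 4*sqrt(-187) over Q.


The element 0 + 4*sqrt(-187) has minimal polynomial:
x^2 + 0*x + 2992
Discriminant = (0)^2 - 4*(2992)
= 0 - 11968
= -11968

-11968


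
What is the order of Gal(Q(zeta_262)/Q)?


|Gal(Q(zeta_262)/Q)| = phi(262)
= 130

130


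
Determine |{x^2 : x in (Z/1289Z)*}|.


For prime p, the number of non-zero quadratic residues is (p-1)/2.
= (1289-1)/2
= 644

644


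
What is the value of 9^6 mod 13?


p = 13 is prime and the exponent is (p-1)/2 = 6, so by Euler's criterion 9^6 = (9/13) = +1 or -1 mod 13.
Compute by square-and-multiply:
  6 = 4 + 2 (binary 110)
  Repeated squaring mod 13: 9^1 = 9, 9^2 = 3, 9^4 = 9
  9^6 = 9^4 * 9^2 = 9 * 3 mod 13
    9 * 3 = 27 = 1 mod 13
  9^6 = 1 mod 13
Result 1: 9 is a quadratic residue mod 13.
9^6 mod 13 = 1

1


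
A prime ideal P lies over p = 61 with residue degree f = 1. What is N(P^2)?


N(P^a) = p^(a*f)
= 61^(2*1)
= 61^2
= 3721

3721


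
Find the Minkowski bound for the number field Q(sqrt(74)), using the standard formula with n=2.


d = 74, d mod 4 = 2, so disc(K) = 4d = 296; |disc(K)| = 296
Real quadratic field, so n = 2, s = r2 = 0, r1 = 2
M = (n!/n^n) * (4/pi)^s * sqrt(|disc(K)|) = (2!/2^2) * (4/pi)^0 * sqrt(296)
= 0.5 * 1.000000 * 17.204651
= 8.6023

8.6023


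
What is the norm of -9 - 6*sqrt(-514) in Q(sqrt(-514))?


N(a + b*sqrt(d)) = a^2 - d*b^2
= (-9)^2 - (-514)*(-6)^2
= 81 + 18504
= 18585

18585
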